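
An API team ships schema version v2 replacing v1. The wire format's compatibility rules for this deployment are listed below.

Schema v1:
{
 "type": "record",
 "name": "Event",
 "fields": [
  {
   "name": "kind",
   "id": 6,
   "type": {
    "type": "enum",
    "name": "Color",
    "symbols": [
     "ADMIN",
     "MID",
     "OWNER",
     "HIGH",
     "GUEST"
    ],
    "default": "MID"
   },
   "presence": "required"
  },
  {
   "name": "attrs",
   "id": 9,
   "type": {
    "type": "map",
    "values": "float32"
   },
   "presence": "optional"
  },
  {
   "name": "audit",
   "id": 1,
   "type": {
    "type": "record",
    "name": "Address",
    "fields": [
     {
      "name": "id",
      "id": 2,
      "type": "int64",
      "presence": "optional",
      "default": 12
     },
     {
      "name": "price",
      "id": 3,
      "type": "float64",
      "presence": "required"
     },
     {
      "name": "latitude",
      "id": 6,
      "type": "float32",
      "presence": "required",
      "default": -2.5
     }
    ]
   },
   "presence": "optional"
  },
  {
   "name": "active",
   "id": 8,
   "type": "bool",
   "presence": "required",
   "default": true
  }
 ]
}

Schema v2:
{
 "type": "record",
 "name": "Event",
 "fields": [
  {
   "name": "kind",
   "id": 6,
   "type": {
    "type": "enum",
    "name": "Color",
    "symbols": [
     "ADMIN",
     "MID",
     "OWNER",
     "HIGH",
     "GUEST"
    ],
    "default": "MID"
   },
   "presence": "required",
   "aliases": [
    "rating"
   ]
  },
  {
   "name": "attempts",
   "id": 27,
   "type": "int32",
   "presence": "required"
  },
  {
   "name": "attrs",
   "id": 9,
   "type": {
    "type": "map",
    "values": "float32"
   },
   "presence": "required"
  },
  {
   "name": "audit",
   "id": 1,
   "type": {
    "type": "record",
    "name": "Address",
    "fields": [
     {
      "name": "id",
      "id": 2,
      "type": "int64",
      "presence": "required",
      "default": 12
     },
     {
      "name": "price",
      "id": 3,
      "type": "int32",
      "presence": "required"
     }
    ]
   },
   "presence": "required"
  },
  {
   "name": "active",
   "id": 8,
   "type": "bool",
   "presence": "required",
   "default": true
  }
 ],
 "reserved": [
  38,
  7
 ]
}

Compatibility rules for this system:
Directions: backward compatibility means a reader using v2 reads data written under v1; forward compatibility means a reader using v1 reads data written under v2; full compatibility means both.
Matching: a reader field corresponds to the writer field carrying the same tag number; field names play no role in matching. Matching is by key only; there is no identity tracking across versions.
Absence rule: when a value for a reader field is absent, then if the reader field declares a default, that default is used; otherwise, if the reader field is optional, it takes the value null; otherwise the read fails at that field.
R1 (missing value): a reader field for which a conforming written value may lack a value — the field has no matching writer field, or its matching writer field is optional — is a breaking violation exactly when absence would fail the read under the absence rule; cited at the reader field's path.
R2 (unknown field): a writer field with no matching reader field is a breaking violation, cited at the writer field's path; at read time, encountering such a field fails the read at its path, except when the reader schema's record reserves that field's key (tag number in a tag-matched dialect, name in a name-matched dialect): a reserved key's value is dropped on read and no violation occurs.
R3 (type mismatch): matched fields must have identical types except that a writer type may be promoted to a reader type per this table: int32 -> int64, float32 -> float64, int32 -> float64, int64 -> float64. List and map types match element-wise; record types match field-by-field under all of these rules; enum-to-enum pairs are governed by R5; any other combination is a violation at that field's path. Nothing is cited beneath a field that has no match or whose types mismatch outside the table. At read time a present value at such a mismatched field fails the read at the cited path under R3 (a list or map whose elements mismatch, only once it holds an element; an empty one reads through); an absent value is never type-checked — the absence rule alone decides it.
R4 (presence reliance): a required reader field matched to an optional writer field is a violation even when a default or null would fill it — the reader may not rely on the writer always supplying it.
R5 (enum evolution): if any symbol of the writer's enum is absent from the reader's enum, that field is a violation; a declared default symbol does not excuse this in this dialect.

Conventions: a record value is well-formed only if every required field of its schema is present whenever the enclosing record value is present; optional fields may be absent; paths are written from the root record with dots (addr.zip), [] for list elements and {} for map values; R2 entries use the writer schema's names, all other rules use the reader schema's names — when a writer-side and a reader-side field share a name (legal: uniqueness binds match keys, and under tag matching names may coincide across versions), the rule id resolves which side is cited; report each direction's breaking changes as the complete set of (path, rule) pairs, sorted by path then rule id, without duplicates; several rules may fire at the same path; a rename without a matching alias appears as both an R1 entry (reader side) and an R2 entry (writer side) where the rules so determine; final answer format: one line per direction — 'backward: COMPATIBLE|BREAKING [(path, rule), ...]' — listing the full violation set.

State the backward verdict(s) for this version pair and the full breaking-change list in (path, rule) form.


backward: BREAKING [(attempts, R1), (attrs, R1), (attrs, R4), (audit, R1), (audit, R4), (audit.id, R4), (audit.latitude, R2), (audit.price, R3)]

the writer's type comes first in each Event pair
backward on Event — v2 reading data written by v1:
  kind: paired with writer kind (Color -> Color; writer required)
  attempts has no writer counterpart
  attrs: paired with writer attrs (map<string, float32> -> map<string, float32>; writer optional)
  audit: paired with writer audit (Address -> Address; writer optional)
  active: paired with writer active (bool -> bool; writer required)
  audit.id: paired with writer audit.id (int64 -> int64; writer optional)
  audit.price: paired with writer audit.price (float64 -> int32; writer required)
  writer audit.latitude: unknown to reader
  rule R1 violated at attempts
  rule R1 violated at attrs
  rule R4 violated at attrs
  rule R1 violated at audit
  rule R4 violated at audit
  rule R4 violated at audit.id
  rule R2 violated at audit.latitude
  rule R3 violated at audit.price
  backward on Event therefore BREAKING (8)


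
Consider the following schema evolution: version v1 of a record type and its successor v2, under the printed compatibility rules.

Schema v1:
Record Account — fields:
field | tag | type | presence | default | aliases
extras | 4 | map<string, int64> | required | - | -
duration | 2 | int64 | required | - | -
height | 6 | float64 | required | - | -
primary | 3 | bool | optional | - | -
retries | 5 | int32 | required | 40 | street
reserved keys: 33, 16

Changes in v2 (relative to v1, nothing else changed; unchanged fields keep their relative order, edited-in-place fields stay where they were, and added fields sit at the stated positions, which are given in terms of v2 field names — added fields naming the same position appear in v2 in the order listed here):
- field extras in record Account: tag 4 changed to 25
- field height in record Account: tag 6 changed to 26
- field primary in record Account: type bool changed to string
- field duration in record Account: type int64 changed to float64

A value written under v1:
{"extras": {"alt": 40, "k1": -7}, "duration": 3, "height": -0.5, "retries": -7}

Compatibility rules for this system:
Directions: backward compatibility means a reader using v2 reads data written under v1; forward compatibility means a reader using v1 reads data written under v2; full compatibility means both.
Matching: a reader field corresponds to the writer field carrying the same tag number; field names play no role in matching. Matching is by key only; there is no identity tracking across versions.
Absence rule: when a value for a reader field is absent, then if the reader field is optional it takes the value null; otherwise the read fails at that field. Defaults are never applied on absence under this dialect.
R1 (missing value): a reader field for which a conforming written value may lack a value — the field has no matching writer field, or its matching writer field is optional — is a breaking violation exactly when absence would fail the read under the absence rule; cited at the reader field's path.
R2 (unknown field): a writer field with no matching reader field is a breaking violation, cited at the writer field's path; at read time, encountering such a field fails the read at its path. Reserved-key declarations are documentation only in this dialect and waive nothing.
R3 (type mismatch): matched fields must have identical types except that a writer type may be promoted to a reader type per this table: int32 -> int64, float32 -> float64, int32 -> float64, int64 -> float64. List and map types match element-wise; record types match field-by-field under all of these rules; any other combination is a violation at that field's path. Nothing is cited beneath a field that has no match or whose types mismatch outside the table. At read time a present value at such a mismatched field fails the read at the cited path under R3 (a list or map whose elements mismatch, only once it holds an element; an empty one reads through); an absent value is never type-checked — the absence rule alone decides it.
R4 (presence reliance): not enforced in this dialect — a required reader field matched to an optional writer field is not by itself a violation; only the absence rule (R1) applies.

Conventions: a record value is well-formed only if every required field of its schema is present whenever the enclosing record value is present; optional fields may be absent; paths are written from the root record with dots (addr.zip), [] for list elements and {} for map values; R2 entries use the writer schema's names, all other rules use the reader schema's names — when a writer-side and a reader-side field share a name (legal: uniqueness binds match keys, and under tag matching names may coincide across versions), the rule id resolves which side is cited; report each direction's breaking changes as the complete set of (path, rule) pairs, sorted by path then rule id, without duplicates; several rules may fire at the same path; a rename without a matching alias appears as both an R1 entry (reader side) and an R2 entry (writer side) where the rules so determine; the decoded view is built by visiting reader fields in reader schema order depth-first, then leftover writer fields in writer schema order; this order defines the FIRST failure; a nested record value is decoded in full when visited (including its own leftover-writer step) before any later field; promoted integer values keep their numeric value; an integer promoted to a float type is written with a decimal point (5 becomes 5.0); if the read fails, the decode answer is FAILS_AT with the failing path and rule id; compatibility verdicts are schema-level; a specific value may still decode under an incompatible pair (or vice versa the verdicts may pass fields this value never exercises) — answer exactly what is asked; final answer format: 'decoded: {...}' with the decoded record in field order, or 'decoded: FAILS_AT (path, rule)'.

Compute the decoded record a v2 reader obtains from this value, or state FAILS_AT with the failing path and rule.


decoded: FAILS_AT (extras, R1)

the writer's type comes first in each Account pair
decode (reader v2):
  read fails at extras under R1 (no fill)
  => FAILS_AT (extras, R1)
the rest of the Account diff is inert for this question:
  field height in record Account: tag 6 changed to 26 -> shifts the Account verdicts, not this decode
  field primary in record Account: type bool changed to string -> shifts the Account verdicts, not this decode
  field duration in record Account: type int64 changed to float64 -> shifts the Account verdicts, not this decode


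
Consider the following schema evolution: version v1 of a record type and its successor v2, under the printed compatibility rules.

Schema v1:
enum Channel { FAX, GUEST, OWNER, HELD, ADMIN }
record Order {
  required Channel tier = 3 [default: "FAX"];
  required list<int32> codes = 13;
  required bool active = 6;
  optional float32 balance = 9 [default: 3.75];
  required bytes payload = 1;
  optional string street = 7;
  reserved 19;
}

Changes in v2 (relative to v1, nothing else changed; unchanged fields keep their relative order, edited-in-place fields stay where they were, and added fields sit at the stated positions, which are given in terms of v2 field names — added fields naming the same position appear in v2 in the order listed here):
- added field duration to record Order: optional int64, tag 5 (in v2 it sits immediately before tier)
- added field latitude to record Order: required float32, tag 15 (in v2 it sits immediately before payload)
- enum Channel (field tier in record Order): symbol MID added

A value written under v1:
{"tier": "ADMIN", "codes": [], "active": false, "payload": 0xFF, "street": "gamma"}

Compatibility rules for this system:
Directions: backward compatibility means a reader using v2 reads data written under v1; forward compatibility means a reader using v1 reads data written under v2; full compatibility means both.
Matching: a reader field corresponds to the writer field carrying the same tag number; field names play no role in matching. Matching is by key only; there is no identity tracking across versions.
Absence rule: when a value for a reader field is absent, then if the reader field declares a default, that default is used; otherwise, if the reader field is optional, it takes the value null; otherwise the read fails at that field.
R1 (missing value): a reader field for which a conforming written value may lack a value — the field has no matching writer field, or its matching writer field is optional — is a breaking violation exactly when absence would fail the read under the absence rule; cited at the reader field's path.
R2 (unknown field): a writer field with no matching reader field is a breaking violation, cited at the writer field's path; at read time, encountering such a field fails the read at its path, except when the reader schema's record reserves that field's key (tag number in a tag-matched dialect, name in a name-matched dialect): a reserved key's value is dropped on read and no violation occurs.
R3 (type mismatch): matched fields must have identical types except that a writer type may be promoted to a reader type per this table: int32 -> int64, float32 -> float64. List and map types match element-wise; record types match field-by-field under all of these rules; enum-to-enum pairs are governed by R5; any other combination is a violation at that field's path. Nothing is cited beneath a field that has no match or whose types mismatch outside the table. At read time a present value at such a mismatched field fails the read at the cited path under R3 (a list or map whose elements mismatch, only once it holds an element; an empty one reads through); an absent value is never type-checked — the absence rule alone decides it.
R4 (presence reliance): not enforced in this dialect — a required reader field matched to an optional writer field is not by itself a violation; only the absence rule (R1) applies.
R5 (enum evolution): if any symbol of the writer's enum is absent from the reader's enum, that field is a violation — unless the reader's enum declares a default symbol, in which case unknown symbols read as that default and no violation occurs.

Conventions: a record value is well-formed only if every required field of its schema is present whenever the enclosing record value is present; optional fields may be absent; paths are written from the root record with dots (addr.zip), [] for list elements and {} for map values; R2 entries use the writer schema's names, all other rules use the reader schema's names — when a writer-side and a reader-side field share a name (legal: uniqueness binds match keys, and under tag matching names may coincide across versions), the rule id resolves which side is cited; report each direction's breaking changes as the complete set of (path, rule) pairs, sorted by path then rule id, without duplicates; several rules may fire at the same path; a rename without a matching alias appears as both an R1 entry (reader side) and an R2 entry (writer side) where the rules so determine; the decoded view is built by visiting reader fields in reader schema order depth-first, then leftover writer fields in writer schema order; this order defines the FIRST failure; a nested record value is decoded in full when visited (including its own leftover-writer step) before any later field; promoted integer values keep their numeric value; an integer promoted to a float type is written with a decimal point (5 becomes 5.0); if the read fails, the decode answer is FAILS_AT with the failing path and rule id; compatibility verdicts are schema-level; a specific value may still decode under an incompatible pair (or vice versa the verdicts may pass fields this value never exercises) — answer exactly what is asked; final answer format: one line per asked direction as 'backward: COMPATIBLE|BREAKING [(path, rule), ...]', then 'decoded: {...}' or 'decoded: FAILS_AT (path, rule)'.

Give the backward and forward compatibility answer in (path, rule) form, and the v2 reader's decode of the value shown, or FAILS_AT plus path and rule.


arrows below run writer -> reader for Order
backward for Order (reader v2, writer v1):
  no writer field matches reader duration
  Channel -> Channel, writer required: tier aligns to tier
  list<int32> -> list<int32>, writer required: codes aligns to codes
  bool -> bool, writer required: active aligns to active
  float32 -> float32, writer optional: balance aligns to balance
  no writer field matches reader latitude
  bytes -> bytes, writer required: payload aligns to payload
  string -> string, writer optional: street aligns to street
  breaking: (latitude, R1)
  => 1 violation(s): backward is BREAKING for Order
forward for Order (reader v1, writer v2):
  Channel -> Channel, writer required: tier aligns to tier
  list<int32> -> list<int32>, writer required: codes aligns to codes
  bool -> bool, writer required: active aligns to active
  float32 -> float32, writer optional: balance aligns to balance
  bytes -> bytes, writer required: payload aligns to payload
  string -> string, writer optional: street aligns to street
  writer duration: unknown to reader
  writer latitude: unknown to reader
  breaking: (duration, R2)
  breaking: (latitude, R2)
  breaking: (tier, R5)
  => 3 violation(s): forward is BREAKING for Order
migrating the Order value to v2:
  duration := null (not supplied -> null)
  tier := "ADMIN"
  codes := []
  active := false
  balance := 3.75 (no value, default fills)
  read fails at latitude under R1 (no fill)
  => FAILS_AT (latitude, R1)

backward: BREAKING [(latitude, R1)]; forward: BREAKING [(duration, R2), (latitude, R2), (tier, R5)]; decoded: FAILS_AT (latitude, R1)


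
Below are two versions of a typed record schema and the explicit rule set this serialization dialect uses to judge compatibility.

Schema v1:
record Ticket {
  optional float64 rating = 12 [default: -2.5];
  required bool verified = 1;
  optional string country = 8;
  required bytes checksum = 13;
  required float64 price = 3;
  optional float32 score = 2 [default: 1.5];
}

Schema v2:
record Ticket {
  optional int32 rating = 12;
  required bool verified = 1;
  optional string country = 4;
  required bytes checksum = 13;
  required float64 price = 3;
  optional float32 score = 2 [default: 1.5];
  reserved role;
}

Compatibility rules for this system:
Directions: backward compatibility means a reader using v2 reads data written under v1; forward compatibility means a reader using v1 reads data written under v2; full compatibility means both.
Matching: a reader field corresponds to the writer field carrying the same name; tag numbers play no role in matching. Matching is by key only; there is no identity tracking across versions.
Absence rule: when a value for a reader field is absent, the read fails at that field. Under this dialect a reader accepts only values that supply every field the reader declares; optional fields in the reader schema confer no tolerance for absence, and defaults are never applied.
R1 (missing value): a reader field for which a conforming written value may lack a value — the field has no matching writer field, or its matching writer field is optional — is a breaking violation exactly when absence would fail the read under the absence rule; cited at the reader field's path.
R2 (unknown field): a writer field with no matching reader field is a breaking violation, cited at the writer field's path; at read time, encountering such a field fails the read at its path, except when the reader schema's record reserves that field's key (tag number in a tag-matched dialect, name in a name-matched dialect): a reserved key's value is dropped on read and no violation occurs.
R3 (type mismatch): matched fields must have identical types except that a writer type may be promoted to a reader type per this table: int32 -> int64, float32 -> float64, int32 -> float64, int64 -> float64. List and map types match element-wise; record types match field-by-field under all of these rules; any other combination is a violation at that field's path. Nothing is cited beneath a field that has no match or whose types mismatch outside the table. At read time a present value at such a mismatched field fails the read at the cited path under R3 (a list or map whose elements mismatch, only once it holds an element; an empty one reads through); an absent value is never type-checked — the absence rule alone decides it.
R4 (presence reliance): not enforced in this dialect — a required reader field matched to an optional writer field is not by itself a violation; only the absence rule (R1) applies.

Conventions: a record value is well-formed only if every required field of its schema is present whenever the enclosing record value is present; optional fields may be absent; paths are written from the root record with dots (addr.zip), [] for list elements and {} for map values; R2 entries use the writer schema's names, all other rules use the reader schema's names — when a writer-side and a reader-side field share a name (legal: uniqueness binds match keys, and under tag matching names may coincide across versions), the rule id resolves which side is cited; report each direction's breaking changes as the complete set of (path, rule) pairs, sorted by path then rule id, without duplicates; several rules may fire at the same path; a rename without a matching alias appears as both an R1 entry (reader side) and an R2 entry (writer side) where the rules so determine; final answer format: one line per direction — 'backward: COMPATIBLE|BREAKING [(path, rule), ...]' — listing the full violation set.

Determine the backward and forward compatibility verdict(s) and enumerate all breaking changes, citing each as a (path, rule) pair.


the writer's type comes first in each Ticket pair
backward on Ticket — v2 reading data written by v1:
  writer optional, float64 -> int32: reader rating maps from writer rating
  writer required, bool -> bool: reader verified maps from writer verified
  writer optional, string -> string: reader country maps from writer country
  writer required, bytes -> bytes: reader checksum maps from writer checksum
  writer required, float64 -> float64: reader price maps from writer price
  writer optional, float32 -> float32: reader score maps from writer score
  violation R1 at country
  violation R1 at rating
  violation R3 at rating
  violation R1 at score
  => backward verdict for Ticket: BREAKING, 4 violation(s)
forward on Ticket — v1 reading data written by v2:
  writer optional, int32 -> float64: reader rating maps from writer rating
  writer required, bool -> bool: reader verified maps from writer verified
  writer optional, string -> string: reader country maps from writer country
  writer required, bytes -> bytes: reader checksum maps from writer checksum
  writer required, float64 -> float64: reader price maps from writer price
  writer optional, float32 -> float32: reader score maps from writer score
  violation R1 at country
  violation R1 at rating
  violation R1 at score
  => forward verdict for Ticket: BREAKING, 3 violation(s)

backward: BREAKING [(country, R1), (rating, R1), (rating, R3), (score, R1)]; forward: BREAKING [(country, R1), (rating, R1), (score, R1)]


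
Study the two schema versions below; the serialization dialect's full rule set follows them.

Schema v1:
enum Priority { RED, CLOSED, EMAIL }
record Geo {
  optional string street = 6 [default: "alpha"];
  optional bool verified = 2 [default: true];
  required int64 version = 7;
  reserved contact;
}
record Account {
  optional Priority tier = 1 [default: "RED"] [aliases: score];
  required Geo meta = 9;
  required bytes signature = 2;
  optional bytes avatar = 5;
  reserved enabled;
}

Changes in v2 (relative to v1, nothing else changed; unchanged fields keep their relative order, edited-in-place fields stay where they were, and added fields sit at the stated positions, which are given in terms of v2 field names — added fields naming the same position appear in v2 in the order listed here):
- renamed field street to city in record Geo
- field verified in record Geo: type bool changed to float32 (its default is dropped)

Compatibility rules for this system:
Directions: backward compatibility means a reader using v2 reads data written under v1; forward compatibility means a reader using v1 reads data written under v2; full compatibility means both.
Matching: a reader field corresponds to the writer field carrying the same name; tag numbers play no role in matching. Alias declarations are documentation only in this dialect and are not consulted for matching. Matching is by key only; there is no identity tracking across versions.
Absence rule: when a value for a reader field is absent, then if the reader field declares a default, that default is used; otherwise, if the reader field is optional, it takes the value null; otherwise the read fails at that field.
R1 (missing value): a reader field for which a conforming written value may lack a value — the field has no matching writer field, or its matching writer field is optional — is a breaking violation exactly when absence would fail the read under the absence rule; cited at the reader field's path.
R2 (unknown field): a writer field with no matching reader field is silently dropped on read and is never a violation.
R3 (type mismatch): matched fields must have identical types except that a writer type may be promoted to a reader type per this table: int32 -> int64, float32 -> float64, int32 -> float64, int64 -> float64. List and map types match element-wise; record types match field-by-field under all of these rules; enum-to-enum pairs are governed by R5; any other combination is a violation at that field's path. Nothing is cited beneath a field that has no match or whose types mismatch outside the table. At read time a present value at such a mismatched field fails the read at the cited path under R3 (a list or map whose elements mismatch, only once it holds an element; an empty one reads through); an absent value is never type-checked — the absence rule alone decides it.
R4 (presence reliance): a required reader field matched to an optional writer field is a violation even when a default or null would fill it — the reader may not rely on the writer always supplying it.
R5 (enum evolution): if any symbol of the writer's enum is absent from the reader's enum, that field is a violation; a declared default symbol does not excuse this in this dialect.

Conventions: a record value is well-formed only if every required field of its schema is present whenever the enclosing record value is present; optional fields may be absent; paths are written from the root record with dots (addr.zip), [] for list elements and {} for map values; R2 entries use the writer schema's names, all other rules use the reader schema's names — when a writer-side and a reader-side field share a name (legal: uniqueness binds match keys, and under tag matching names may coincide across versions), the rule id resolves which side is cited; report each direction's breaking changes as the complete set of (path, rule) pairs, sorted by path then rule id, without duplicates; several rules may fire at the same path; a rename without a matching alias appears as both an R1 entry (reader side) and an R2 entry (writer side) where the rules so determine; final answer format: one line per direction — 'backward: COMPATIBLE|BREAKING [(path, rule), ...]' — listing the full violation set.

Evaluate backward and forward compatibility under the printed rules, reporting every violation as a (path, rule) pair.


backward: BREAKING [(meta.verified, R3)]; forward: BREAKING [(meta.verified, R3)]

arrows below run writer -> reader for Account
backward for Account (reader v2, writer v1):
  Priority -> Priority, writer optional: tier aligns to tier
  Geo -> Geo, writer required: meta aligns to meta
  bytes -> bytes, writer required: signature aligns to signature
  bytes -> bytes, writer optional: avatar aligns to avatar
  meta.city has no writer counterpart
  bool -> float32, writer optional: meta.verified aligns to meta.verified
  int64 -> int64, writer required: meta.version aligns to meta.version
  meta.street (writer side), unknown to reader
  R3 fires at meta.verified
  => backward verdict for Account: BREAKING, 1 violation(s)
forward for Account (reader v1, writer v2):
  Priority -> Priority, writer optional: tier aligns to tier
  Geo -> Geo, writer required: meta aligns to meta
  bytes -> bytes, writer required: signature aligns to signature
  bytes -> bytes, writer optional: avatar aligns to avatar
  meta.street has no writer counterpart
  float32 -> bool, writer optional: meta.verified aligns to meta.verified
  int64 -> int64, writer required: meta.version aligns to meta.version
  meta.city (writer side), unknown to reader
  R3 fires at meta.verified
  => forward verdict for Account: BREAKING, 1 violation(s)


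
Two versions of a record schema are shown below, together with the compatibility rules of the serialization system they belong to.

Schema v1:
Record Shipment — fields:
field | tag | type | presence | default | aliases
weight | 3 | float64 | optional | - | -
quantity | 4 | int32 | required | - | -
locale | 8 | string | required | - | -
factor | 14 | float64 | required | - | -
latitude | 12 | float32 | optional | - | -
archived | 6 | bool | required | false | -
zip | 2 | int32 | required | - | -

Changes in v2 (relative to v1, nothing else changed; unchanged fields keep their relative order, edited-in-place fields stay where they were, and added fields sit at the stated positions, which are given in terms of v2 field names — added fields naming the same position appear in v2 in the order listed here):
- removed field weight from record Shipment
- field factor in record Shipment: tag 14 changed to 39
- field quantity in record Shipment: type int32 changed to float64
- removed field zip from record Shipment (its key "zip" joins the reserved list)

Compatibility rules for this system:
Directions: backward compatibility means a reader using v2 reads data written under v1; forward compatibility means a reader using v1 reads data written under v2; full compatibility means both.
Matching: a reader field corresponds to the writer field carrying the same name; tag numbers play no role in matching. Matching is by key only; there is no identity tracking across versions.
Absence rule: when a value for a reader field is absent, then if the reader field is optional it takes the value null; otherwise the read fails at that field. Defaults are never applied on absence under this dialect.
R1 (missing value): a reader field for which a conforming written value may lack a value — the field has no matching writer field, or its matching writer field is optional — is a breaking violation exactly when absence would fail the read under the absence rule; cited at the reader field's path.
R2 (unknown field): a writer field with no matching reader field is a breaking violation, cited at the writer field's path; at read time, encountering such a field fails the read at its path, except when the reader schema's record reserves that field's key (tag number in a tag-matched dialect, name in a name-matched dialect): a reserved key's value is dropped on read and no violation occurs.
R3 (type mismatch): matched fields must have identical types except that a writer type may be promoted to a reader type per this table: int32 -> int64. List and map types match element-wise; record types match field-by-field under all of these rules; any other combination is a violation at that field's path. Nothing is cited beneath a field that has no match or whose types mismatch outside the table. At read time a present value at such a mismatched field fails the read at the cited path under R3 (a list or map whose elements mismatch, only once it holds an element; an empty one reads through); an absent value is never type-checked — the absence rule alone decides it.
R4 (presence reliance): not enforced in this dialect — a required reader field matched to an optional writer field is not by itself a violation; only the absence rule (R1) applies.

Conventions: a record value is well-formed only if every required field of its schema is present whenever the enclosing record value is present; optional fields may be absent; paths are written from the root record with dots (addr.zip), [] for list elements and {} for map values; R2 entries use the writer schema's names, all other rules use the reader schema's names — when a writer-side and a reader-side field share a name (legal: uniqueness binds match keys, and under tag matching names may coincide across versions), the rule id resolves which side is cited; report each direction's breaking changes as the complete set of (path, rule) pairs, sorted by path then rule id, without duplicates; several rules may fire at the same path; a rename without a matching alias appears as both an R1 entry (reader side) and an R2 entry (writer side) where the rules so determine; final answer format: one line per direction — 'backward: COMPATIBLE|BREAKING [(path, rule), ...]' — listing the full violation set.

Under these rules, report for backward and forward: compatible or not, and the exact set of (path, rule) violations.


arrows below run writer -> reader for Shipment
backward analysis of Shipment with v2 as reader and v1 as writer:
  quantity: int32 -> float64, writer required; from quantity
  locale: string -> string, writer required; from locale
  factor: float64 -> float64, writer required; from factor
  latitude: float32 -> float32, writer optional; from latitude
  archived: bool -> bool, writer required; from archived
  writer weight: unknown to reader
  writer zip: unknown to reader
  breaking: (quantity, R3)
  breaking: (weight, R2)
  => backward: BREAKING (2)
forward analysis of Shipment with v1 as reader and v2 as writer:
  weight has no writer counterpart
  quantity: float64 -> int32, writer required; from quantity
  locale: string -> string, writer required; from locale
  factor: float64 -> float64, writer required; from factor
  latitude: float32 -> float32, writer optional; from latitude
  archived: bool -> bool, writer required; from archived
  zip has no writer counterpart
  breaking: (quantity, R3)
  breaking: (zip, R1)
  => forward: BREAKING (2)

backward: BREAKING [(quantity, R3), (weight, R2)]; forward: BREAKING [(quantity, R3), (zip, R1)]


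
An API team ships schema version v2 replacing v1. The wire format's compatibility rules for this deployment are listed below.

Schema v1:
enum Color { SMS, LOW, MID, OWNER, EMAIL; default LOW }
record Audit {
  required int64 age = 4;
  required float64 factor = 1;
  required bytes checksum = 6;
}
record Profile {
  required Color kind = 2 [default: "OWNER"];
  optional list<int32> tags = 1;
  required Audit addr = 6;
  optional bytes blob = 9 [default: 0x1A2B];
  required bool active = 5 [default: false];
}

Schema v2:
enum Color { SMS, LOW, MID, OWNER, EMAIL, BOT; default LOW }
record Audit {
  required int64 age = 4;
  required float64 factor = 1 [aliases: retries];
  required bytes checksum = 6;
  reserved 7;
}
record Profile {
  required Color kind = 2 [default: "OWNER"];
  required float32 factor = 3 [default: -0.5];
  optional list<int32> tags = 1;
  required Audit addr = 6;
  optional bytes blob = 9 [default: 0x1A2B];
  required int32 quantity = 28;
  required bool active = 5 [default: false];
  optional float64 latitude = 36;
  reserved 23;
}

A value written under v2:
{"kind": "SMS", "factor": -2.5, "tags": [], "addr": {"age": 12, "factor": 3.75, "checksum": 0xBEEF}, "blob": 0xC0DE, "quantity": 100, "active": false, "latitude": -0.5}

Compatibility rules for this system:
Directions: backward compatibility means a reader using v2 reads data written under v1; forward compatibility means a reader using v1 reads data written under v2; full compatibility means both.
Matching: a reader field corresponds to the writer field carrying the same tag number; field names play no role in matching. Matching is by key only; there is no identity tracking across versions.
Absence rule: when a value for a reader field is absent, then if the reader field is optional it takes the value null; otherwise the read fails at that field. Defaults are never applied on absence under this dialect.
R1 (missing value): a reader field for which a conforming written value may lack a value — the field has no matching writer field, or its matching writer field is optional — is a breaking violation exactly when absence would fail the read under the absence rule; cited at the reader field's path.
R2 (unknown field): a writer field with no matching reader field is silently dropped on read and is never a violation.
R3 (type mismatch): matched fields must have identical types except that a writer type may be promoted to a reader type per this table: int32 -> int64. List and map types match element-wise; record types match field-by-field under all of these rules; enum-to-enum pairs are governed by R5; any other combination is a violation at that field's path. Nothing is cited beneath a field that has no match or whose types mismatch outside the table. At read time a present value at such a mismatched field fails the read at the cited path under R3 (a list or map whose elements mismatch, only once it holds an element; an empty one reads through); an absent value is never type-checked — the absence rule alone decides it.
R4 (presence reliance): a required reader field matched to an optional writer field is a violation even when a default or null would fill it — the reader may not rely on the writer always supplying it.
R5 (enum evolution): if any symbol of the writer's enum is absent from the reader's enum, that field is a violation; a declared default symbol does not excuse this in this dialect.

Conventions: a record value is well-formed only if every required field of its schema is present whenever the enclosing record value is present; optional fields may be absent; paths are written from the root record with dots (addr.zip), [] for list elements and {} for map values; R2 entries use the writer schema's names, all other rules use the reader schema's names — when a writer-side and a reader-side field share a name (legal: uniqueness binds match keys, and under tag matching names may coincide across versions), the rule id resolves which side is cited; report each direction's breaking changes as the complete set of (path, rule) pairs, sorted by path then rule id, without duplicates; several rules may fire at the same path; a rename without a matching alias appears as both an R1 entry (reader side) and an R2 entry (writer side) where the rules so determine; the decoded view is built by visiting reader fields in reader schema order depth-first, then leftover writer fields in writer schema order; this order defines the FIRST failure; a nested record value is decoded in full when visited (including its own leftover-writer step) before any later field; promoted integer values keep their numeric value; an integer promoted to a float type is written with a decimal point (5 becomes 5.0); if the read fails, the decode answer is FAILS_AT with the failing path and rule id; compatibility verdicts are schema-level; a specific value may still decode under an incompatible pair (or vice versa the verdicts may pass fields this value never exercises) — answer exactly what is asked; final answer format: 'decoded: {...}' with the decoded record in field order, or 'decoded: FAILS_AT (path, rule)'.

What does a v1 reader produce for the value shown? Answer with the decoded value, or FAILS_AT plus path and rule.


decoded: {"kind": "SMS", "tags": [], "addr": {"age": 12, "factor": 3.75, "checksum": 0xBEEF}, "blob": 0xC0DE, "active": false}

in Profile below, arrows point writer -> reader
migrating the Profile value to v1:
  kind := "SMS"
  tags := []
  addr.age := 12
  addr.factor := 3.75
  addr.checksum := 0xBEEF
  blob := 0xC0DE
  active := false
  writer factor: unknown -> dropped
  writer quantity: unknown -> dropped
  writer latitude: unknown -> dropped
  => decoded: {"kind": "SMS", "tags": [], "addr": {"age": 12, "factor": 3.75, "checksum": 0xBEEF}, "blob": 0xC0DE, "active": false}
ruling out the remaining Profile differences:
  enum Color (field kind in record Profile): symbol BOT added -> a verdict-level change on Profile — the shown value reads the same
  added field latitude to record Profile: optional float64, tag 36 (in v2 it sits last) -> no rule fires on it and the decoded Profile view is identical with or without it
  added field quantity to record Profile: required int32, tag 28 (in v2 it sits immediately before active) -> a verdict-level change on Profile — the shown value reads the same
  added field factor to record Profile: required float32, tag 3, default -0.5 (in v2 it sits immediately before tags) -> a verdict-level change on Profile — the shown value reads the same
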